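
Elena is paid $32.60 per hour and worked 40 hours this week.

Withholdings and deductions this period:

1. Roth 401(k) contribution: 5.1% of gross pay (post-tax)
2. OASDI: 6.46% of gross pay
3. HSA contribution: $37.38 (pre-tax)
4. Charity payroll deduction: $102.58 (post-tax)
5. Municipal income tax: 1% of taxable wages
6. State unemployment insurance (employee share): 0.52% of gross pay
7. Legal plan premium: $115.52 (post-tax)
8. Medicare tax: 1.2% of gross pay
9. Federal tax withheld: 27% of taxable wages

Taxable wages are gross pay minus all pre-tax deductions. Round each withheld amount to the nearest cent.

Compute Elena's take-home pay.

$520.69

Gross pay: 40 × $32.60 = $1304.00
HSA contribution: $37.38
Taxable wages = $1304.00 − $37.38 = $1266.62
Municipal income tax: $1266.62 × 0.01 = $12.67
Federal tax withheld: $1266.62 × 0.27 = $341.99
State unemployment insurance (employee share): $1304.00 × 0.0052 = $6.78
OASDI: $1304.00 × 0.0646 = $84.24
Medicare tax: $1304.00 × 0.012 = $15.65
Charity payroll deduction: $102.58
Legal plan premium: $115.52
Roth 401(k) contribution: $1304.00 × 0.051 = $66.50
Total deductions = $37.38 + $12.67 + $341.99 + $6.78 + $84.24 + $15.65 + $102.58 + $115.52 + $66.50 = $783.31
Net pay = $1304.00 − $783.31 = $520.69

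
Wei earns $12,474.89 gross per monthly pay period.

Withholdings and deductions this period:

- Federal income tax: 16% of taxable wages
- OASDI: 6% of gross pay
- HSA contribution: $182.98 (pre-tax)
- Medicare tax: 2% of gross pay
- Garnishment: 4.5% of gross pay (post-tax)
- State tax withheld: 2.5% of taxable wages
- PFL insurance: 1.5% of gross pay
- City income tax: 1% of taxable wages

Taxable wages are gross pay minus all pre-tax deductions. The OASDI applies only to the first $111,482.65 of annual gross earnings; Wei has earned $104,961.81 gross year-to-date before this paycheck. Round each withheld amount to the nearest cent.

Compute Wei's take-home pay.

HSA contribution: $182.98
Taxable wages = $12,474.89 − $182.98 = $12,291.91
Federal income tax: $12,291.91 × 0.16 = $1,966.71
City income tax: $12,291.91 × 0.01 = $122.92
State tax withheld: $12,291.91 × 0.025 = $307.30
Medicare tax: $12,474.89 × 0.02 = $249.50
PFL insurance: $12,474.89 × 0.015 = $187.12
OASDI: only $111,482.65 − $104,961.81 = $6,520.84 of this check is subject → $6,520.84 × 0.06 = $391.25
Garnishment: $12,474.89 × 0.045 = $561.37
Total deductions = $182.98 + $1,966.71 + $122.92 + $307.30 + $249.50 + $187.12 + $391.25 + $561.37 = $3,969.15
Net pay = $12,474.89 − $3,969.15 = $8,505.74

$8,505.74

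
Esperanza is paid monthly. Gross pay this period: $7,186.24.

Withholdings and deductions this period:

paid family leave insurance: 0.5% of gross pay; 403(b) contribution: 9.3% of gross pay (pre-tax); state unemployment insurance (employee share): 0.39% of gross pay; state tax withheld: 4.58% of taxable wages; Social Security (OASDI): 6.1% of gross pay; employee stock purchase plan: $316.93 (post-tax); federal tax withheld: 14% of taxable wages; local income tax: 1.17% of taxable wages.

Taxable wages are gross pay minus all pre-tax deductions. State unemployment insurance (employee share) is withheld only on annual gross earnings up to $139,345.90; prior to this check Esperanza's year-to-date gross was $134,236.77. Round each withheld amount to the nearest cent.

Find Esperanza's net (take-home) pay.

$4,419.48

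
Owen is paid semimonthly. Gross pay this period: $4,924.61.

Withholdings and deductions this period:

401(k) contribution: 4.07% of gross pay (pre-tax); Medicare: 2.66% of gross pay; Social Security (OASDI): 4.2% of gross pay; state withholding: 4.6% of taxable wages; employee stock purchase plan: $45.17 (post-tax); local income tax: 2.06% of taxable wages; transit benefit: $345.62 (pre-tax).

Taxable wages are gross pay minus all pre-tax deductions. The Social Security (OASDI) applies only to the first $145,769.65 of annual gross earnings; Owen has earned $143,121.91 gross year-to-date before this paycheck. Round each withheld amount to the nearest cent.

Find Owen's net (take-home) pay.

$3,799.58

401(k) contribution: $4,924.61 × 0.0407 = $200.43
Transit benefit: $345.62
Pre-tax total = $200.43 + $345.62 = $546.05
Taxable wages = $4,924.61 − $546.05 = $4,378.56
State withholding: $4,378.56 × 0.046 = $201.41
Local income tax: $4,378.56 × 0.0206 = $90.20
Medicare: $4,924.61 × 0.0266 = $130.99
Social Security (OASDI): only $145,769.65 − $143,121.91 = $2,647.74 of this check is subject → $2,647.74 × 0.042 = $111.21
Employee stock purchase plan: $45.17
Total deductions = $200.43 + $345.62 + $201.41 + $90.20 + $130.99 + $111.21 + $45.17 = $1,125.03
Net pay = $4,924.61 − $1,125.03 = $3,799.58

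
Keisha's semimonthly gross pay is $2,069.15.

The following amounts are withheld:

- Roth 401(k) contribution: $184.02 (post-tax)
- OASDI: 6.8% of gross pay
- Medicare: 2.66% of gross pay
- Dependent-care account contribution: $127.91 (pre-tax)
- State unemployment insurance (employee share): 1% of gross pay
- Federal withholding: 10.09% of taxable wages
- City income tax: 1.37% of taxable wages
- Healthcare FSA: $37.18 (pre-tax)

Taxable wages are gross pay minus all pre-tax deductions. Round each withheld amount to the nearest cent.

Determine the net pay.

$1,285.40

Healthcare FSA: $37.18
Dependent-care account contribution: $127.91
Pre-tax total = $37.18 + $127.91 = $165.09
Taxable wages = $2,069.15 − $165.09 = $1,904.06
Federal withholding: $1,904.06 × 0.1009 = $192.12
City income tax: $1,904.06 × 0.0137 = $26.09
Medicare: $2,069.15 × 0.0266 = $55.04
OASDI: $2,069.15 × 0.068 = $140.70
State unemployment insurance (employee share): $2,069.15 × 0.01 = $20.69
Roth 401(k) contribution: $184.02
Total deductions = $37.18 + $127.91 + $192.12 + $26.09 + $55.04 + $140.70 + $20.69 + $184.02 = $783.75
Net pay = $2,069.15 − $783.75 = $1,285.40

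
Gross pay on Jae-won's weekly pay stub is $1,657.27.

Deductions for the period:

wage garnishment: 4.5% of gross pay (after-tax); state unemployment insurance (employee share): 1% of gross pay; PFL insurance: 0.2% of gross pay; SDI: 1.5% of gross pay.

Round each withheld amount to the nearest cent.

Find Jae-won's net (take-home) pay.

PFL insurance: $1,657.27 × 0.002 = $3.31
State unemployment insurance (employee share): $1,657.27 × 0.01 = $16.57
SDI: $1,657.27 × 0.015 = $24.86
Wage garnishment: $1,657.27 × 0.045 = $74.58
Total deductions = $3.31 + $16.57 + $24.86 + $74.58 = $119.32
Net pay = $1,657.27 − $119.32 = $1,537.95

$1,537.95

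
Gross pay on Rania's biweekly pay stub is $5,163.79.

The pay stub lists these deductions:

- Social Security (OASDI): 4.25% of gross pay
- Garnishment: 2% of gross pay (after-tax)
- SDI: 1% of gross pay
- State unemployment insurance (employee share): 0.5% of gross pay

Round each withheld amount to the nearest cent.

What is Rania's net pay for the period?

$4,763.59

State unemployment insurance (employee share): $5,163.79 × 0.005 = $25.82
Social Security (OASDI): $5,163.79 × 0.0425 = $219.46
SDI: $5,163.79 × 0.01 = $51.64
Garnishment: $5,163.79 × 0.02 = $103.28
Total deductions = $25.82 + $219.46 + $51.64 + $103.28 = $400.20
Net pay = $5,163.79 − $400.20 = $4,763.59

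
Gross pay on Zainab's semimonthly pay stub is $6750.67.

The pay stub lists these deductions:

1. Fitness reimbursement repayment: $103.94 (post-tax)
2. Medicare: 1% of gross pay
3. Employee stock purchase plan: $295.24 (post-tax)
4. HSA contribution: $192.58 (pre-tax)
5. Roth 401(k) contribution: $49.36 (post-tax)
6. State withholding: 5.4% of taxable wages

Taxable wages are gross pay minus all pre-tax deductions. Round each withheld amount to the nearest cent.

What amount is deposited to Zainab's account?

HSA contribution: $192.58
Taxable wages = $6750.67 − $192.58 = $6558.09
State withholding: $6558.09 × 0.054 = $354.14
Medicare: $6750.67 × 0.01 = $67.51
Roth 401(k) contribution: $49.36
Employee stock purchase plan: $295.24
Fitness reimbursement repayment: $103.94
Total deductions = $192.58 + $354.14 + $67.51 + $49.36 + $295.24 + $103.94 = $1062.77
Net pay = $6750.67 − $1062.77 = $5687.90

$5687.90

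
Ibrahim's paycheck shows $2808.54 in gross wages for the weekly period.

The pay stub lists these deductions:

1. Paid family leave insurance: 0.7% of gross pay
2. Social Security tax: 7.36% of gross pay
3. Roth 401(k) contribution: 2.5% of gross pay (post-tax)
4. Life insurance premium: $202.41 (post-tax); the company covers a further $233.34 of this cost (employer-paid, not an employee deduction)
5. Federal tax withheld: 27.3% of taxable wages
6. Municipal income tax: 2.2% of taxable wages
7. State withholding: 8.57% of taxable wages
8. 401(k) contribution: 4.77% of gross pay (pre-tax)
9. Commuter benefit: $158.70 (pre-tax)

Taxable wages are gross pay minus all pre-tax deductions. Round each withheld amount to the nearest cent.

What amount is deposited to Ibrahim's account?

$1059.09

401(k) contribution: $2808.54 × 0.0477 = $133.97
Commuter benefit: $158.70
Pre-tax total = $133.97 + $158.70 = $292.67
Taxable wages = $2808.54 − $292.67 = $2515.87
State withholding: $2515.87 × 0.0857 = $215.61
Municipal income tax: $2515.87 × 0.022 = $55.35
Federal tax withheld: $2515.87 × 0.273 = $686.83
Social Security tax: $2808.54 × 0.0736 = $206.71
Paid family leave insurance: $2808.54 × 0.007 = $19.66
Roth 401(k) contribution: $2808.54 × 0.025 = $70.21
Life insurance premium: $202.41
(Employer's $233.34 toward life insurance premium is not withheld from the employee.)
Total deductions = $133.97 + $158.70 + $215.61 + $55.35 + $686.83 + $206.71 + $19.66 + $70.21 + $202.41 = $1749.45
Net pay = $2808.54 − $1749.45 = $1059.09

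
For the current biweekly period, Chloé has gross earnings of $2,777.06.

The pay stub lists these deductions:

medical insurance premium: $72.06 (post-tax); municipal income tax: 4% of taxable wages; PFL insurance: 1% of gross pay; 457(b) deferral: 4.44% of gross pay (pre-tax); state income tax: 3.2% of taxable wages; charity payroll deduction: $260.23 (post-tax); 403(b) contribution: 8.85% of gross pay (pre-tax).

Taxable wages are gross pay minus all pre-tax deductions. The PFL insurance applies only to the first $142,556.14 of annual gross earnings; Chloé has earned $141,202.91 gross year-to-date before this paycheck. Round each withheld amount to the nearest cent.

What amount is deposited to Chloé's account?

457(b) deferral: $2,777.06 × 0.0444 = $123.30
403(b) contribution: $2,777.06 × 0.0885 = $245.77
Pre-tax total = $123.30 + $245.77 = $369.07
Taxable wages = $2,777.06 − $369.07 = $2,407.99
State income tax: $2,407.99 × 0.032 = $77.06
Municipal income tax: $2,407.99 × 0.04 = $96.32
PFL insurance: only $142,556.14 − $141,202.91 = $1,353.23 of this check is subject → $1,353.23 × 0.01 = $13.53
Charity payroll deduction: $260.23
Medical insurance premium: $72.06
Total deductions = $123.30 + $245.77 + $77.06 + $96.32 + $13.53 + $260.23 + $72.06 = $888.27
Net pay = $2,777.06 − $888.27 = $1,888.79

$1,888.79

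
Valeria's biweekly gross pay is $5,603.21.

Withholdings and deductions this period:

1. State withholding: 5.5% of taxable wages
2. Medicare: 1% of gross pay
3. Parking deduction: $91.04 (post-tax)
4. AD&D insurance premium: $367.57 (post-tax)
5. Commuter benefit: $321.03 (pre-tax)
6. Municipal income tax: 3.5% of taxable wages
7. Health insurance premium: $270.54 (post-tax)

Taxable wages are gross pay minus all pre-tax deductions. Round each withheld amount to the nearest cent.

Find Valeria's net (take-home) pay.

Commuter benefit: $321.03
Taxable wages = $5,603.21 − $321.03 = $5,282.18
State withholding: $5,282.18 × 0.055 = $290.52
Municipal income tax: $5,282.18 × 0.035 = $184.88
Medicare: $5,603.21 × 0.01 = $56.03
Parking deduction: $91.04
Health insurance premium: $270.54
AD&D insurance premium: $367.57
Total deductions = $321.03 + $290.52 + $184.88 + $56.03 + $91.04 + $270.54 + $367.57 = $1,581.61
Net pay = $5,603.21 − $1,581.61 = $4,021.60

$4,021.60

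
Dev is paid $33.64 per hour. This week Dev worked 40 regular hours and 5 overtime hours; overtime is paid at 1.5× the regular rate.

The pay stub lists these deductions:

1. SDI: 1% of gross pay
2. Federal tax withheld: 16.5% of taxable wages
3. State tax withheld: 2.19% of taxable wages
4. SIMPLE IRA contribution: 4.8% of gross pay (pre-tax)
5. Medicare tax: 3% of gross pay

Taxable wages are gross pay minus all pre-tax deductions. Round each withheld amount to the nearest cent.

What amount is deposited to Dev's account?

$1,172.97

Regular pay: 40 × $33.64 = $1,345.60
Overtime pay: 5 × $33.64 × 1.5 = $252.30
Gross pay = $1,345.60 + $252.30 = $1,597.90
SIMPLE IRA contribution: $1,597.90 × 0.048 = $76.70
Taxable wages = $1,597.90 − $76.70 = $1,521.20
Federal tax withheld: $1,521.20 × 0.165 = $251.00
State tax withheld: $1,521.20 × 0.0219 = $33.31
Medicare tax: $1,597.90 × 0.03 = $47.94
SDI: $1,597.90 × 0.01 = $15.98
Total deductions = $76.70 + $251.00 + $33.31 + $47.94 + $15.98 = $424.93
Net pay = $1,597.90 − $424.93 = $1,172.97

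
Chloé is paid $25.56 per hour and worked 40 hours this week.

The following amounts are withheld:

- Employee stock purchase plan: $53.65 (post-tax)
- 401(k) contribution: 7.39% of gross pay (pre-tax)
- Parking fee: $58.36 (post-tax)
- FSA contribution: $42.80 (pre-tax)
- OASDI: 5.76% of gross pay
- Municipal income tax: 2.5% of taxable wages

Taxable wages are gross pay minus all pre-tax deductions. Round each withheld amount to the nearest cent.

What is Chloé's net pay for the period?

$710.54

Gross pay: 40 × $25.56 = $1022.40
401(k) contribution: $1022.40 × 0.0739 = $75.56
FSA contribution: $42.80
Pre-tax total = $75.56 + $42.80 = $118.36
Taxable wages = $1022.40 − $118.36 = $904.04
Municipal income tax: $904.04 × 0.025 = $22.60
OASDI: $1022.40 × 0.0576 = $58.89
Parking fee: $58.36
Employee stock purchase plan: $53.65
Total deductions = $75.56 + $42.80 + $22.60 + $58.89 + $58.36 + $53.65 = $311.86
Net pay = $1022.40 − $311.86 = $710.54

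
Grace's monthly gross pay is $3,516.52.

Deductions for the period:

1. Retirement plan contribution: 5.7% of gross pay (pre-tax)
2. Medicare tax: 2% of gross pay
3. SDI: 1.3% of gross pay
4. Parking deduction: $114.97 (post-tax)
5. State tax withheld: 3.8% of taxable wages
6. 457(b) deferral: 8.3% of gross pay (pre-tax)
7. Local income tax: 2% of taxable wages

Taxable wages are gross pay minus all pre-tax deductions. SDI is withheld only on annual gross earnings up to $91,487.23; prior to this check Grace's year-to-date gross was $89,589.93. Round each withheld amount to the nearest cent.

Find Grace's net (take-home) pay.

Retirement plan contribution: $3,516.52 × 0.057 = $200.44
457(b) deferral: $3,516.52 × 0.083 = $291.87
Pre-tax total = $200.44 + $291.87 = $492.31
Taxable wages = $3,516.52 − $492.31 = $3,024.21
Local income tax: $3,024.21 × 0.02 = $60.48
State tax withheld: $3,024.21 × 0.038 = $114.92
Medicare tax: $3,516.52 × 0.02 = $70.33
SDI: only $91,487.23 − $89,589.93 = $1,897.30 of this check is subject → $1,897.30 × 0.013 = $24.66
Parking deduction: $114.97
Total deductions = $200.44 + $291.87 + $60.48 + $114.92 + $70.33 + $24.66 + $114.97 = $877.67
Net pay = $3,516.52 − $877.67 = $2,638.85

$2,638.85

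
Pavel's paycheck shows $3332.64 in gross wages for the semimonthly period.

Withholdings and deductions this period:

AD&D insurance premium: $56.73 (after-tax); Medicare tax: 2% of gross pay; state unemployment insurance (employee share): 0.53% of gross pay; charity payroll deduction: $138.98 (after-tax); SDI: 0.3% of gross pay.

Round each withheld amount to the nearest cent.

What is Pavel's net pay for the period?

State unemployment insurance (employee share): $3332.64 × 0.0053 = $17.66
Medicare tax: $3332.64 × 0.02 = $66.65
SDI: $3332.64 × 0.003 = $10.00
AD&D insurance premium: $56.73
Charity payroll deduction: $138.98
Total deductions = $17.66 + $66.65 + $10.00 + $56.73 + $138.98 = $290.02
Net pay = $3332.64 − $290.02 = $3042.62

$3042.62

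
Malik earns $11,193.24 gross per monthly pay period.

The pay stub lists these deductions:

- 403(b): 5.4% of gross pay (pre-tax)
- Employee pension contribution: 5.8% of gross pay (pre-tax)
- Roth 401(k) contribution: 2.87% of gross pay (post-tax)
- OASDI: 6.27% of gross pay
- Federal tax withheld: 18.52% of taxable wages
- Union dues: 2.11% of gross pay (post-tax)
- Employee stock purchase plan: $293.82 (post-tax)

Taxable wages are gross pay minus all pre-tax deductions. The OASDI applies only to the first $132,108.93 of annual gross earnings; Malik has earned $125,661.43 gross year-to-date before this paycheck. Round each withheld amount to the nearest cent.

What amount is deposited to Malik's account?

$6,843.28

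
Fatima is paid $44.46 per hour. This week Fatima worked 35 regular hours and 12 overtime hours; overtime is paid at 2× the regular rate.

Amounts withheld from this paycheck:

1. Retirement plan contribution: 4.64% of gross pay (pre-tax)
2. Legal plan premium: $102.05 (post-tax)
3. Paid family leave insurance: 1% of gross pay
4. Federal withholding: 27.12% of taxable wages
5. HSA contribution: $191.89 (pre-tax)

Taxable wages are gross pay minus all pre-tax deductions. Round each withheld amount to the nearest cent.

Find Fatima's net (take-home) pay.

$1554.91

Regular pay: 35 × $44.46 = $1556.10
Overtime pay: 12 × $44.46 × 2 = $1067.04
Gross pay = $1556.10 + $1067.04 = $2623.14
HSA contribution: $191.89
Retirement plan contribution: $2623.14 × 0.0464 = $121.71
Pre-tax total = $191.89 + $121.71 = $313.60
Taxable wages = $2623.14 − $313.60 = $2309.54
Federal withholding: $2309.54 × 0.2712 = $626.35
Paid family leave insurance: $2623.14 × 0.01 = $26.23
Legal plan premium: $102.05
Total deductions = $191.89 + $121.71 + $626.35 + $26.23 + $102.05 = $1068.23
Net pay = $2623.14 − $1068.23 = $1554.91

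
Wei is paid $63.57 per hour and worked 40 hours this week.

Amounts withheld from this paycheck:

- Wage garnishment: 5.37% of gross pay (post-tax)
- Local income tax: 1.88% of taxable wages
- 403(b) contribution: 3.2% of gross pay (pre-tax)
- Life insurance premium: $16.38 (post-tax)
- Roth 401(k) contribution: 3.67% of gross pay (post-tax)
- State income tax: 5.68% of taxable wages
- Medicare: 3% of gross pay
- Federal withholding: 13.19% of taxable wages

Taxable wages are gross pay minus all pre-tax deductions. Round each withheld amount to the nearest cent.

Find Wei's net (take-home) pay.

$1,628.16

Gross pay: 40 × $63.57 = $2,542.80
403(b) contribution: $2,542.80 × 0.032 = $81.37
Taxable wages = $2,542.80 − $81.37 = $2,461.43
Local income tax: $2,461.43 × 0.0188 = $46.27
Federal withholding: $2,461.43 × 0.1319 = $324.66
State income tax: $2,461.43 × 0.0568 = $139.81
Medicare: $2,542.80 × 0.03 = $76.28
Roth 401(k) contribution: $2,542.80 × 0.0367 = $93.32
Life insurance premium: $16.38
Wage garnishment: $2,542.80 × 0.0537 = $136.55
Total deductions = $81.37 + $46.27 + $324.66 + $139.81 + $76.28 + $93.32 + $16.38 + $136.55 = $914.64
Net pay = $2,542.80 − $914.64 = $1,628.16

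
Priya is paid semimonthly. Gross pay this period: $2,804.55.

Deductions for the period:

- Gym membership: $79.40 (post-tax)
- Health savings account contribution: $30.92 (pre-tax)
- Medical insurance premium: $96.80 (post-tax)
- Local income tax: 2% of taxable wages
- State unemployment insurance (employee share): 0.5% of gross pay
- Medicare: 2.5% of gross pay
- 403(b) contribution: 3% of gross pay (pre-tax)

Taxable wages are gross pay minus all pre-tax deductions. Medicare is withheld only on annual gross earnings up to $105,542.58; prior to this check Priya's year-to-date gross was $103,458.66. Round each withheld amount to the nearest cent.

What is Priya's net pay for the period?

403(b) contribution: $2,804.55 × 0.03 = $84.14
Health savings account contribution: $30.92
Pre-tax total = $84.14 + $30.92 = $115.06
Taxable wages = $2,804.55 − $115.06 = $2,689.49
Local income tax: $2,689.49 × 0.02 = $53.79
State unemployment insurance (employee share): $2,804.55 × 0.005 = $14.02
Medicare: only $105,542.58 − $103,458.66 = $2,083.92 of this check is subject → $2,083.92 × 0.025 = $52.10
Gym membership: $79.40
Medical insurance premium: $96.80
Total deductions = $84.14 + $30.92 + $53.79 + $14.02 + $52.10 + $79.40 + $96.80 = $411.17
Net pay = $2,804.55 − $411.17 = $2,393.38

$2,393.38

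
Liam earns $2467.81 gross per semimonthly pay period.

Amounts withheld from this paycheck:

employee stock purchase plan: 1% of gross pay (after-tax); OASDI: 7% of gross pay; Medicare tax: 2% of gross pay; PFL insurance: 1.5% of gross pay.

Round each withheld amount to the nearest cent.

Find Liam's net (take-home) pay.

Medicare tax: $2467.81 × 0.02 = $49.36
OASDI: $2467.81 × 0.07 = $172.75
PFL insurance: $2467.81 × 0.015 = $37.02
Employee stock purchase plan: $2467.81 × 0.01 = $24.68
Total deductions = $49.36 + $172.75 + $37.02 + $24.68 = $283.81
Net pay = $2467.81 − $283.81 = $2184.00

$2184.00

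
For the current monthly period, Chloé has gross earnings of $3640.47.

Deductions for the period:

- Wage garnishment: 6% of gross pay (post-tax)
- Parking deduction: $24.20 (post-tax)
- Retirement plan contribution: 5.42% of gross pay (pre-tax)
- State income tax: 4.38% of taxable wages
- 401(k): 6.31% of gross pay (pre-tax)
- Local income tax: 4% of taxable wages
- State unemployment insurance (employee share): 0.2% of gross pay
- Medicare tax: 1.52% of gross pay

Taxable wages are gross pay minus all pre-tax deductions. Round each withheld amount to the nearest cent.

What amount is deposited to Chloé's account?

$2638.91

Retirement plan contribution: $3640.47 × 0.0542 = $197.31
401(k): $3640.47 × 0.0631 = $229.71
Pre-tax total = $197.31 + $229.71 = $427.02
Taxable wages = $3640.47 − $427.02 = $3213.45
Local income tax: $3213.45 × 0.04 = $128.54
State income tax: $3213.45 × 0.0438 = $140.75
Medicare tax: $3640.47 × 0.0152 = $55.34
State unemployment insurance (employee share): $3640.47 × 0.002 = $7.28
Parking deduction: $24.20
Wage garnishment: $3640.47 × 0.06 = $218.43
Total deductions = $197.31 + $229.71 + $128.54 + $140.75 + $55.34 + $7.28 + $24.20 + $218.43 = $1001.56
Net pay = $3640.47 − $1001.56 = $2638.91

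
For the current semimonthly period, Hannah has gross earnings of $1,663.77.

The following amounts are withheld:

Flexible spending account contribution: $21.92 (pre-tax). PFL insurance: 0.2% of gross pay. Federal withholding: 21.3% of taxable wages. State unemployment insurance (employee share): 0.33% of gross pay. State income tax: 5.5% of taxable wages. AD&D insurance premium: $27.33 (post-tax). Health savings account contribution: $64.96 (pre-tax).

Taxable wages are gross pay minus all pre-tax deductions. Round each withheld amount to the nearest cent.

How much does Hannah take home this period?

Flexible spending account contribution: $21.92
Health savings account contribution: $64.96
Pre-tax total = $21.92 + $64.96 = $86.88
Taxable wages = $1,663.77 − $86.88 = $1,576.89
Federal withholding: $1,576.89 × 0.213 = $335.88
State income tax: $1,576.89 × 0.055 = $86.73
PFL insurance: $1,663.77 × 0.002 = $3.33
State unemployment insurance (employee share): $1,663.77 × 0.0033 = $5.49
AD&D insurance premium: $27.33
Total deductions = $21.92 + $64.96 + $335.88 + $86.73 + $3.33 + $5.49 + $27.33 = $545.64
Net pay = $1,663.77 − $545.64 = $1,118.13

$1,118.13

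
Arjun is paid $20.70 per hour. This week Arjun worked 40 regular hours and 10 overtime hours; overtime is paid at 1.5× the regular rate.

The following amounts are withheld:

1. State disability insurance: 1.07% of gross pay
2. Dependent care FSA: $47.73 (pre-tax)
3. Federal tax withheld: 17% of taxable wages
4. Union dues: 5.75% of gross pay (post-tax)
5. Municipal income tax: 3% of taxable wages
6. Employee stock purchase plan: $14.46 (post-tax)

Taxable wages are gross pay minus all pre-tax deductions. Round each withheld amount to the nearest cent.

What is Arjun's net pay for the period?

$780.52

Regular pay: 40 × $20.70 = $828.00
Overtime pay: 10 × $20.70 × 1.5 = $310.50
Gross pay = $828.00 + $310.50 = $1,138.50
Dependent care FSA: $47.73
Taxable wages = $1,138.50 − $47.73 = $1,090.77
Federal tax withheld: $1,090.77 × 0.17 = $185.43
Municipal income tax: $1,090.77 × 0.03 = $32.72
State disability insurance: $1,138.50 × 0.0107 = $12.18
Union dues: $1,138.50 × 0.0575 = $65.46
Employee stock purchase plan: $14.46
Total deductions = $47.73 + $185.43 + $32.72 + $12.18 + $65.46 + $14.46 = $357.98
Net pay = $1,138.50 − $357.98 = $780.52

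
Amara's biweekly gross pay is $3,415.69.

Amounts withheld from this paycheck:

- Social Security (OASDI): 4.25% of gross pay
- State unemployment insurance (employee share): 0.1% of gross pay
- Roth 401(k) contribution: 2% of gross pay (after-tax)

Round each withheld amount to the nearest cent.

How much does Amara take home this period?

Social Security (OASDI): $3,415.69 × 0.0425 = $145.17
State unemployment insurance (employee share): $3,415.69 × 0.001 = $3.42
Roth 401(k) contribution: $3,415.69 × 0.02 = $68.31
Total deductions = $145.17 + $3.42 + $68.31 = $216.90
Net pay = $3,415.69 − $216.90 = $3,198.79

$3,198.79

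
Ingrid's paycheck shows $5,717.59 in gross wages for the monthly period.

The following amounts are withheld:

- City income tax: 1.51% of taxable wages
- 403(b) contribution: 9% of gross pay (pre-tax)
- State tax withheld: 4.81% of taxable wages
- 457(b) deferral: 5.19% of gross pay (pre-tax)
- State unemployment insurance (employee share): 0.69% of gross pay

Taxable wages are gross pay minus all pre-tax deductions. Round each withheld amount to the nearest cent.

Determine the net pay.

457(b) deferral: $5,717.59 × 0.0519 = $296.74
403(b) contribution: $5,717.59 × 0.09 = $514.58
Pre-tax total = $296.74 + $514.58 = $811.32
Taxable wages = $5,717.59 − $811.32 = $4,906.27
State tax withheld: $4,906.27 × 0.0481 = $235.99
City income tax: $4,906.27 × 0.0151 = $74.08
State unemployment insurance (employee share): $5,717.59 × 0.0069 = $39.45
Total deductions = $296.74 + $514.58 + $235.99 + $74.08 + $39.45 = $1,160.84
Net pay = $5,717.59 − $1,160.84 = $4,556.75

$4,556.75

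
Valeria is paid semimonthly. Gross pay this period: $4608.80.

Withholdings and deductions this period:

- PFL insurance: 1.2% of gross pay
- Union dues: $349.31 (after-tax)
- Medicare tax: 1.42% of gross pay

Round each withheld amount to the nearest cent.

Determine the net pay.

$4138.74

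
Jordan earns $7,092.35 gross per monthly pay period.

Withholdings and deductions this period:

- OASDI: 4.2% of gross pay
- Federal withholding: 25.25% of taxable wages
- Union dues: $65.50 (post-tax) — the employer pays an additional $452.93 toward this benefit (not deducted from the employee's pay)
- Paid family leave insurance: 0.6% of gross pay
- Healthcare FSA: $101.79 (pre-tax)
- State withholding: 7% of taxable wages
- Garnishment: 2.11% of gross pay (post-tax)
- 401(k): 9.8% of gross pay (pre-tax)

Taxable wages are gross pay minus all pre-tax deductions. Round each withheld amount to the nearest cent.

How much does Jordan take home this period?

$3,709.62

Healthcare FSA: $101.79
401(k): $7,092.35 × 0.098 = $695.05
Pre-tax total = $101.79 + $695.05 = $796.84
Taxable wages = $7,092.35 − $796.84 = $6,295.51
State withholding: $6,295.51 × 0.07 = $440.69
Federal withholding: $6,295.51 × 0.2525 = $1,589.62
Paid family leave insurance: $7,092.35 × 0.006 = $42.55
OASDI: $7,092.35 × 0.042 = $297.88
Union dues: $65.50
Garnishment: $7,092.35 × 0.0211 = $149.65
(Employer's $452.93 toward union dues is not withheld from the employee.)
Total deductions = $101.79 + $695.05 + $440.69 + $1,589.62 + $42.55 + $297.88 + $65.50 + $149.65 = $3,382.73
Net pay = $7,092.35 − $3,382.73 = $3,709.62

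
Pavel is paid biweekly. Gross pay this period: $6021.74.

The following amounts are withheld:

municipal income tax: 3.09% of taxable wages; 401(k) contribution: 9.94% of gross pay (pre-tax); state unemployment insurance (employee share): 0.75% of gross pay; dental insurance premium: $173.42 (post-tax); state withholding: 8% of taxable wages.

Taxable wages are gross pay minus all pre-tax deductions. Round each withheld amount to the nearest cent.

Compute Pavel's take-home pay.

401(k) contribution: $6021.74 × 0.0994 = $598.56
Taxable wages = $6021.74 − $598.56 = $5423.18
Municipal income tax: $5423.18 × 0.0309 = $167.58
State withholding: $5423.18 × 0.08 = $433.85
State unemployment insurance (employee share): $6021.74 × 0.0075 = $45.16
Dental insurance premium: $173.42
Total deductions = $598.56 + $167.58 + $433.85 + $45.16 + $173.42 = $1418.57
Net pay = $6021.74 − $1418.57 = $4603.17

$4603.17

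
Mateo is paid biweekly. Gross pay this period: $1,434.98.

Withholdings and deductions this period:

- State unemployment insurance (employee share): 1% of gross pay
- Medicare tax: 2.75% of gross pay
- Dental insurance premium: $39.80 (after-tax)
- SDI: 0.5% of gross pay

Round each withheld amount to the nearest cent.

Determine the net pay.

$1,334.20

State unemployment insurance (employee share): $1,434.98 × 0.01 = $14.35
Medicare tax: $1,434.98 × 0.0275 = $39.46
SDI: $1,434.98 × 0.005 = $7.17
Dental insurance premium: $39.80
Total deductions = $14.35 + $39.46 + $7.17 + $39.80 = $100.78
Net pay = $1,434.98 − $100.78 = $1,334.20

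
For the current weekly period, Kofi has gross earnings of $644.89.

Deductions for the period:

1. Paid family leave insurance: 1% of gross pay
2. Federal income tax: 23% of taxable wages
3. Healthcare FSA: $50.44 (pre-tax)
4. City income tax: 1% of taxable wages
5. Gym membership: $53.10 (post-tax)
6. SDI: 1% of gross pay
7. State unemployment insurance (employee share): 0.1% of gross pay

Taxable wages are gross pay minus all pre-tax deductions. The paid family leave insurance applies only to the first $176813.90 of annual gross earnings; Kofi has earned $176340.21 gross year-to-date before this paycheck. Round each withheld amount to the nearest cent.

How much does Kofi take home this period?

Healthcare FSA: $50.44
Taxable wages = $644.89 − $50.44 = $594.45
City income tax: $594.45 × 0.01 = $5.94
Federal income tax: $594.45 × 0.23 = $136.72
SDI: $644.89 × 0.01 = $6.45
Paid family leave insurance: only $176813.90 − $176340.21 = $473.69 of this check is subject → $473.69 × 0.01 = $4.74
State unemployment insurance (employee share): $644.89 × 0.001 = $0.64
Gym membership: $53.10
Total deductions = $50.44 + $5.94 + $136.72 + $6.45 + $4.74 + $0.64 + $53.10 = $258.03
Net pay = $644.89 − $258.03 = $386.86

$386.86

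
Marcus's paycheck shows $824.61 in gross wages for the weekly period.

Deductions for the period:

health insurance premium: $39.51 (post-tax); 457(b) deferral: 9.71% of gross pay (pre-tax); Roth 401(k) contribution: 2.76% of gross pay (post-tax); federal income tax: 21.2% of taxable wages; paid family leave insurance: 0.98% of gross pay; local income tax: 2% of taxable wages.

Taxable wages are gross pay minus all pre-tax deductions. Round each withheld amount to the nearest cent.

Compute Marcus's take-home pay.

457(b) deferral: $824.61 × 0.0971 = $80.07
Taxable wages = $824.61 − $80.07 = $744.54
Federal income tax: $744.54 × 0.212 = $157.84
Local income tax: $744.54 × 0.02 = $14.89
Paid family leave insurance: $824.61 × 0.0098 = $8.08
Roth 401(k) contribution: $824.61 × 0.0276 = $22.76
Health insurance premium: $39.51
Total deductions = $80.07 + $157.84 + $14.89 + $8.08 + $22.76 + $39.51 = $323.15
Net pay = $824.61 − $323.15 = $501.46

$501.46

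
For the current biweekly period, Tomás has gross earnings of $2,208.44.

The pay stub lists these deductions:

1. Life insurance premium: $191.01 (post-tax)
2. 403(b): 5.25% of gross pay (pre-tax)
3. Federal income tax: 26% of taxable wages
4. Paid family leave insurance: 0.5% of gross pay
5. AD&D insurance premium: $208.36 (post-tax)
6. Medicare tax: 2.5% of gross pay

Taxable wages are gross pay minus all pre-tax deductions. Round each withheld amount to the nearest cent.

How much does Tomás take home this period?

$1,082.83

403(b): $2,208.44 × 0.0525 = $115.94
Taxable wages = $2,208.44 − $115.94 = $2,092.50
Federal income tax: $2,092.50 × 0.26 = $544.05
Medicare tax: $2,208.44 × 0.025 = $55.21
Paid family leave insurance: $2,208.44 × 0.005 = $11.04
AD&D insurance premium: $208.36
Life insurance premium: $191.01
Total deductions = $115.94 + $544.05 + $55.21 + $11.04 + $208.36 + $191.01 = $1,125.61
Net pay = $2,208.44 − $1,125.61 = $1,082.83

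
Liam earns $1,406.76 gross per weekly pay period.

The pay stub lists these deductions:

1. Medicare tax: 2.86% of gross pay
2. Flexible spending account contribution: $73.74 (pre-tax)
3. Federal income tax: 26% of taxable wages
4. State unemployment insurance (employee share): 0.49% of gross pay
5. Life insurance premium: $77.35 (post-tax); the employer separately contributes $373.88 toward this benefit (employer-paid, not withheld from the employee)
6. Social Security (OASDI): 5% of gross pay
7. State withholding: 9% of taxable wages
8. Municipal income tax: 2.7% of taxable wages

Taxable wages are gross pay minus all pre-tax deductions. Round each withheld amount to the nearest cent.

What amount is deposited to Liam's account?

Flexible spending account contribution: $73.74
Taxable wages = $1,406.76 − $73.74 = $1,333.02
Federal income tax: $1,333.02 × 0.26 = $346.59
State withholding: $1,333.02 × 0.09 = $119.97
Municipal income tax: $1,333.02 × 0.027 = $35.99
Social Security (OASDI): $1,406.76 × 0.05 = $70.34
Medicare tax: $1,406.76 × 0.0286 = $40.23
State unemployment insurance (employee share): $1,406.76 × 0.0049 = $6.89
Life insurance premium: $77.35
(Employer's $373.88 toward life insurance premium is not withheld from the employee.)
Total deductions = $73.74 + $346.59 + $119.97 + $35.99 + $70.34 + $40.23 + $6.89 + $77.35 = $771.10
Net pay = $1,406.76 − $771.10 = $635.66

$635.66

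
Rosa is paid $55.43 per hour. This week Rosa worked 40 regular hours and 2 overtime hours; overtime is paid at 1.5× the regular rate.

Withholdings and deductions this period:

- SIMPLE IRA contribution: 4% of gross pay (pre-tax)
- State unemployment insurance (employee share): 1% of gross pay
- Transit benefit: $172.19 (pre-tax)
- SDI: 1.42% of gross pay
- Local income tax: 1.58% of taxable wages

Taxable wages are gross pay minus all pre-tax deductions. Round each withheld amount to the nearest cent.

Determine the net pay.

Regular pay: 40 × $55.43 = $2,217.20
Overtime pay: 2 × $55.43 × 1.5 = $166.29
Gross pay = $2,217.20 + $166.29 = $2,383.49
Transit benefit: $172.19
SIMPLE IRA contribution: $2,383.49 × 0.04 = $95.34
Pre-tax total = $172.19 + $95.34 = $267.53
Taxable wages = $2,383.49 − $267.53 = $2,115.96
Local income tax: $2,115.96 × 0.0158 = $33.43
State unemployment insurance (employee share): $2,383.49 × 0.01 = $23.83
SDI: $2,383.49 × 0.0142 = $33.85
Total deductions = $172.19 + $95.34 + $33.43 + $23.83 + $33.85 = $358.64
Net pay = $2,383.49 − $358.64 = $2,024.85

$2,024.85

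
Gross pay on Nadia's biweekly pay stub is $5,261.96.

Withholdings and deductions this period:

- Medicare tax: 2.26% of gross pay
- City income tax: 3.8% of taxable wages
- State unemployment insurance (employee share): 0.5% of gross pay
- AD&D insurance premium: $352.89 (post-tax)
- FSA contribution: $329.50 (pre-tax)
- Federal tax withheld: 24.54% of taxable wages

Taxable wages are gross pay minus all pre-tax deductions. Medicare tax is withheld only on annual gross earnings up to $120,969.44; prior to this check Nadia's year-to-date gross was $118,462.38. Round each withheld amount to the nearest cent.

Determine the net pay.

FSA contribution: $329.50
Taxable wages = $5,261.96 − $329.50 = $4,932.46
Federal tax withheld: $4,932.46 × 0.2454 = $1,210.43
City income tax: $4,932.46 × 0.038 = $187.43
Medicare tax: only $120,969.44 − $118,462.38 = $2,507.06 of this check is subject → $2,507.06 × 0.0226 = $56.66
State unemployment insurance (employee share): $5,261.96 × 0.005 = $26.31
AD&D insurance premium: $352.89
Total deductions = $329.50 + $1,210.43 + $187.43 + $56.66 + $26.31 + $352.89 = $2,163.22
Net pay = $5,261.96 − $2,163.22 = $3,098.74

$3,098.74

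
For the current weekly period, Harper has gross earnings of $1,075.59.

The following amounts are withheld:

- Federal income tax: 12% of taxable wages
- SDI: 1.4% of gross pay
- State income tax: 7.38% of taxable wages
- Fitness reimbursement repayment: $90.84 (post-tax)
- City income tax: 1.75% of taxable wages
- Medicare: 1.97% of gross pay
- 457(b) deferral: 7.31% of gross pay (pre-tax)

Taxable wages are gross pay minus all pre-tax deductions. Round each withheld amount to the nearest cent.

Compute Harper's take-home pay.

457(b) deferral: $1,075.59 × 0.0731 = $78.63
Taxable wages = $1,075.59 − $78.63 = $996.96
City income tax: $996.96 × 0.0175 = $17.45
Federal income tax: $996.96 × 0.12 = $119.64
State income tax: $996.96 × 0.0738 = $73.58
SDI: $1,075.59 × 0.014 = $15.06
Medicare: $1,075.59 × 0.0197 = $21.19
Fitness reimbursement repayment: $90.84
Total deductions = $78.63 + $17.45 + $119.64 + $73.58 + $15.06 + $21.19 + $90.84 = $416.39
Net pay = $1,075.59 − $416.39 = $659.20

$659.20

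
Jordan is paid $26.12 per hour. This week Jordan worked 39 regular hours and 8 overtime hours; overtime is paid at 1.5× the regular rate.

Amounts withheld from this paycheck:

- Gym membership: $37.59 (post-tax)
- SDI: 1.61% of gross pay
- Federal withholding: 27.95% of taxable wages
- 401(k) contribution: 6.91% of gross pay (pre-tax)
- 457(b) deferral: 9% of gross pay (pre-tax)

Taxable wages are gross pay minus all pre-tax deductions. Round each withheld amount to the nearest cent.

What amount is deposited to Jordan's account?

Regular pay: 39 × $26.12 = $1,018.68
Overtime pay: 8 × $26.12 × 1.5 = $313.44
Gross pay = $1,018.68 + $313.44 = $1,332.12
457(b) deferral: $1,332.12 × 0.09 = $119.89
401(k) contribution: $1,332.12 × 0.0691 = $92.05
Pre-tax total = $119.89 + $92.05 = $211.94
Taxable wages = $1,332.12 − $211.94 = $1,120.18
Federal withholding: $1,120.18 × 0.2795 = $313.09
SDI: $1,332.12 × 0.0161 = $21.45
Gym membership: $37.59
Total deductions = $119.89 + $92.05 + $313.09 + $21.45 + $37.59 = $584.07
Net pay = $1,332.12 − $584.07 = $748.05

$748.05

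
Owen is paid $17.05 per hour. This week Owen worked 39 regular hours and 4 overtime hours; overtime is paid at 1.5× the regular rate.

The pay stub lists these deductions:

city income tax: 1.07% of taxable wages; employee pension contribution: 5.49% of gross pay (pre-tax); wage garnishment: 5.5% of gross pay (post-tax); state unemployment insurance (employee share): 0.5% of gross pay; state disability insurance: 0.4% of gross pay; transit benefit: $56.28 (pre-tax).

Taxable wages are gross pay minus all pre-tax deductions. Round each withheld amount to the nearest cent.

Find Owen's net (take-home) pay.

$612.58

Regular pay: 39 × $17.05 = $664.95
Overtime pay: 4 × $17.05 × 1.5 = $102.30
Gross pay = $664.95 + $102.30 = $767.25
Transit benefit: $56.28
Employee pension contribution: $767.25 × 0.0549 = $42.12
Pre-tax total = $56.28 + $42.12 = $98.40
Taxable wages = $767.25 − $98.40 = $668.85
City income tax: $668.85 × 0.0107 = $7.16
State unemployment insurance (employee share): $767.25 × 0.005 = $3.84
State disability insurance: $767.25 × 0.004 = $3.07
Wage garnishment: $767.25 × 0.055 = $42.20
Total deductions = $56.28 + $42.12 + $7.16 + $3.84 + $3.07 + $42.20 = $154.67
Net pay = $767.25 − $154.67 = $612.58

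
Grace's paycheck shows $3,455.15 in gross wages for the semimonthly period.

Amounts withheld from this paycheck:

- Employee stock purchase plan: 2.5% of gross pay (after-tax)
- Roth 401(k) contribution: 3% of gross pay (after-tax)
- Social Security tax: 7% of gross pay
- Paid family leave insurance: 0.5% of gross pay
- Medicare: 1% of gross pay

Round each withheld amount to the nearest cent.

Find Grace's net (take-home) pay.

$2,971.43

Medicare: $3,455.15 × 0.01 = $34.55
Paid family leave insurance: $3,455.15 × 0.005 = $17.28
Social Security tax: $3,455.15 × 0.07 = $241.86
Employee stock purchase plan: $3,455.15 × 0.025 = $86.38
Roth 401(k) contribution: $3,455.15 × 0.03 = $103.65
Total deductions = $34.55 + $17.28 + $241.86 + $86.38 + $103.65 = $483.72
Net pay = $3,455.15 − $483.72 = $2,971.43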